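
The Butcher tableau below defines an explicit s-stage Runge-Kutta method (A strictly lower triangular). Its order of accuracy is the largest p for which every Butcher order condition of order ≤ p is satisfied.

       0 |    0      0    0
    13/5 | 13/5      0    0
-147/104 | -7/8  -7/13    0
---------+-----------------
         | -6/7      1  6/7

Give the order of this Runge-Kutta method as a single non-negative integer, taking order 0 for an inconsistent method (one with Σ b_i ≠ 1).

1

b = (-6/7, 1, 6/7)
c = (0, 13/5, -147/104)
Ac = (0, 0, -7/5)
Σ b_i: (-6/7)·1 + 1·1 + 6/7·1 = 1 ✓
b·c: 1·13/5 + 6/7·(-147/104) = 361/260 ≠ 1/2 ⇒ order 1.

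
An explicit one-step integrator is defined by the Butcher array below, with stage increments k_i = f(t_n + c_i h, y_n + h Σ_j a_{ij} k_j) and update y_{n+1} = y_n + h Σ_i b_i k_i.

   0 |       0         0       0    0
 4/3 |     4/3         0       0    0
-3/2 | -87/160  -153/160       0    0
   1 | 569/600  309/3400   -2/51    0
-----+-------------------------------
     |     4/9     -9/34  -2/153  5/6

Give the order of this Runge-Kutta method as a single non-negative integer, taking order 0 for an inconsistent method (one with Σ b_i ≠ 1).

4

b = (4/9, -9/34, -2/153, 5/6)
c = (0, 4/3, -3/2, 1)
Ac = (0, 0, -51/40, 9/50)
Σ b_i: 4/9·1 + (-9/34)·1 + (-2/153)·1 + 5/6·1 = 1 ✓
b·c: (-9/34)·4/3 + (-2/153)·(-3/2) + 5/6·1 = 1/2 ✓
b·c²: (-9/34)·16/9 + (-2/153)·9/4 + 5/6·1 = 1/3 ✓
b·Ac: (-2/153)·(-51/40) + 5/6·9/50 = 1/6 ✓
b·c³: (-9/34)·64/27 + (-2/153)·(-27/8) + 5/6·1 = 1/4 ✓
b·(c∘Ac): (-2/153)·153/80 + 5/6·9/50 = 1/8 ✓
b·Ac²: (-2/153)·(-17/10) + 5/6·11/150 = 1/12 ✓
b·A²c: 5/6·1/20 = 1/24 ✓; 4 stages ⇒ order 4.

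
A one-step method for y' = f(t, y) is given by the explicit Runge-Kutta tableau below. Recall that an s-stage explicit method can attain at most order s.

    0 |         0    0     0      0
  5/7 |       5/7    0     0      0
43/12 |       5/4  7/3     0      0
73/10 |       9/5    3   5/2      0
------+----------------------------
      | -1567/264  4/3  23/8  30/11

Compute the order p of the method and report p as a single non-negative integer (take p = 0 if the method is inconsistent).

1

b = (-1567/264, 4/3, 23/8, 30/11)
c = (0, 5/7, 43/12, 73/10)
Ac = (0, 0, 5/3, 1865/168)
Σ b_i: (-1567/264)·1 + 4/3·1 + 23/8·1 + 30/11·1 = 1 ✓
b·c: 4/3·5/7 + 23/8·43/12 + 30/11·73/10 = 76787/2464 ≠ 1/2 ⇒ order 1.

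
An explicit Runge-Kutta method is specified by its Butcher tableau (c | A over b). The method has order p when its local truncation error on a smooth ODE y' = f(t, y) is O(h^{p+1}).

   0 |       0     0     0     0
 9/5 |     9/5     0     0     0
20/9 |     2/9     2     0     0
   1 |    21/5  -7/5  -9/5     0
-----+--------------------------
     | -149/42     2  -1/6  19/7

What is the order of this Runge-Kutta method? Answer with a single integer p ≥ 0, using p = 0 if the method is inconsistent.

1

b = (-149/42, 2, -1/6, 19/7)
c = (0, 9/5, 20/9, 1)
Ac = (0, 0, 18/5, -163/25)
Σ b_i: (-149/42)·1 + 2·1 + (-1/6)·1 + 19/7·1 = 1 ✓
b·c: 2·9/5 + (-1/6)·20/9 + 19/7·1 = 5617/945 ≠ 1/2 ⇒ order 1.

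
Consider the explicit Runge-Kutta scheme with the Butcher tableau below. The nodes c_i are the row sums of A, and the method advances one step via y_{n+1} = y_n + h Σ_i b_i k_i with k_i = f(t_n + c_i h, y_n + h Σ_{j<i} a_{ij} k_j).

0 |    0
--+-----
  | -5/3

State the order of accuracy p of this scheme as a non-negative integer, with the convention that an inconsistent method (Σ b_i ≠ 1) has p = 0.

0

b = (-5/3)
c = (0)
Σ b_i: (-5/3)·1 = -5/3 ≠ 1 ⇒ order 0.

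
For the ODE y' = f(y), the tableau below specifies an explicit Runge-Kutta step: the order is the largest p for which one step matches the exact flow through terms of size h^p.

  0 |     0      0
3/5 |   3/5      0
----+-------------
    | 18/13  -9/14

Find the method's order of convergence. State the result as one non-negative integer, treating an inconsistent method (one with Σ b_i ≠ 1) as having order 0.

0

b = (18/13, -9/14)
c = (0, 3/5)
Σ b_i: 18/13·1 + (-9/14)·1 = 135/182 ≠ 1 ⇒ order 0.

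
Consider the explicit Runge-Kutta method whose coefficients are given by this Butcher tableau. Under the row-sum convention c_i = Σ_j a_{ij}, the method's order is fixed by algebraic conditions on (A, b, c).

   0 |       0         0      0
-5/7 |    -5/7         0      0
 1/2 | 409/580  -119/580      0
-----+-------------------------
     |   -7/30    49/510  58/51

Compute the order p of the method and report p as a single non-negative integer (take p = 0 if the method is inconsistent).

3

b = (-7/30, 49/510, 58/51)
c = (0, -5/7, 1/2)
Ac = (0, 0, 17/116)
Σ b_i: (-7/30)·1 + 49/510·1 + 58/51·1 = 1 ✓
b·c: 49/510·(-5/7) + 58/51·1/2 = 1/2 ✓
b·c²: 49/510·25/49 + 58/51·1/4 = 1/3 ✓
b·Ac: 58/51·17/116 = 1/6 ✓; 3 stages ⇒ order 3.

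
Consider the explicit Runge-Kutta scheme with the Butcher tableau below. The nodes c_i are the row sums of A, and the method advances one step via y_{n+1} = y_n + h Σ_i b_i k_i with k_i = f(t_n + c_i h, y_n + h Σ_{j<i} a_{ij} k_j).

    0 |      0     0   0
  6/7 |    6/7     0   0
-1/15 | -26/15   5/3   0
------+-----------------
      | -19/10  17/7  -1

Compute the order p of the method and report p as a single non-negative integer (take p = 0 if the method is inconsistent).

b = (-19/10, 17/7, -1)
c = (0, 6/7, -1/15)
Ac = (0, 0, 10/7)
Σ b_i: (-19/10)·1 + 17/7·1 + (-1)·1 = -33/70 ≠ 1 ⇒ order 0.

0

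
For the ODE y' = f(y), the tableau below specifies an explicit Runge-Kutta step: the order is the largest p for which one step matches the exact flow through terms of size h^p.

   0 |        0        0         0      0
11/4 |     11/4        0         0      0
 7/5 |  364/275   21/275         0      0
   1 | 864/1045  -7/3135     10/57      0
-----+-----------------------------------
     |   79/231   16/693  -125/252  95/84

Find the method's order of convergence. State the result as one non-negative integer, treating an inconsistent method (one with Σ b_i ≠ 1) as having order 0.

b = (79/231, 16/693, -125/252, 95/84)
c = (0, 11/4, 7/5, 1)
Ac = (0, 0, 21/100, 91/380)
Σ b_i: 79/231·1 + 16/693·1 + (-125/252)·1 + 95/84·1 = 1 ✓
b·c: 16/693·11/4 + (-125/252)·7/5 + 95/84·1 = 1/2 ✓
b·c²: 16/693·121/16 + (-125/252)·49/25 + 95/84·1 = 1/3 ✓
b·Ac: (-125/252)·21/100 + 95/84·91/380 = 1/6 ✓
b·c³: 16/693·1331/64 + (-125/252)·343/125 + 95/84·1 = 1/4 ✓
b·(c∘Ac): (-125/252)·147/500 + 95/84·91/380 = 1/8 ✓
b·Ac²: (-125/252)·231/400 + 95/84·497/1520 = 1/12 ✓
b·A²c: 95/84·7/190 = 1/24 ✓; 4 stages ⇒ order 4.

4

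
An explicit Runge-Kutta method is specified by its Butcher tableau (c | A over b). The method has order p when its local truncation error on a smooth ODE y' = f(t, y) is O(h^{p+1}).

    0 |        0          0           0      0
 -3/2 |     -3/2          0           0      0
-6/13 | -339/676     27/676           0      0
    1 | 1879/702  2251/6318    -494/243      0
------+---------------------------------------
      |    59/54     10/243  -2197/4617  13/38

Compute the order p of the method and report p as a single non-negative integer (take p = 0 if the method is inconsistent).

4

b = (59/54, 10/243, -2197/4617, 13/38)
c = (0, -3/2, -6/13, 1)
Ac = (0, 0, -81/1352, 21/52)
Σ b_i: 59/54·1 + 10/243·1 + (-2197/4617)·1 + 13/38·1 = 1 ✓
b·c: 10/243·(-3/2) + (-2197/4617)·(-6/13) + 13/38·1 = 1/2 ✓
b·c²: 10/243·9/4 + (-2197/4617)·36/169 + 13/38·1 = 1/3 ✓
b·Ac: (-2197/4617)·(-81/1352) + 13/38·21/52 = 1/6 ✓
b·c³: 10/243·(-27/8) + (-2197/4617)·(-216/2197) + 13/38·1 = 1/4 ✓
b·(c∘Ac): (-2197/4617)·243/8788 + 13/38·21/52 = 1/8 ✓
b·Ac²: (-2197/4617)·243/2704 + 13/38·115/312 = 1/12 ✓
b·A²c: 13/38·19/156 = 1/24 ✓; 4 stages ⇒ order 4.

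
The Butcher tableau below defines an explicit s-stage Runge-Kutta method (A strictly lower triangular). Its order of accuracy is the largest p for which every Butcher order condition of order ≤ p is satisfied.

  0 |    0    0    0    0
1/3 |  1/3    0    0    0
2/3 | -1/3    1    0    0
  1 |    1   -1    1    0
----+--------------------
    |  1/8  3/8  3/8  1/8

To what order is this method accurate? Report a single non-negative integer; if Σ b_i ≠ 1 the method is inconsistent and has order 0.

4

b = (1/8, 3/8, 3/8, 1/8)
c = (0, 1/3, 2/3, 1)
Ac = (0, 0, 1/3, 1/3)
Σ b_i: 1/8·1 + 3/8·1 + 3/8·1 + 1/8·1 = 1 ✓
b·c: 3/8·1/3 + 3/8·2/3 + 1/8·1 = 1/2 ✓
b·c²: 3/8·1/9 + 3/8·4/9 + 1/8·1 = 1/3 ✓
b·Ac: 3/8·1/3 + 1/8·1/3 = 1/6 ✓
b·c³: 3/8·1/27 + 3/8·8/27 + 1/8·1 = 1/4 ✓
b·(c∘Ac): 3/8·2/9 + 1/8·1/3 = 1/8 ✓
b·Ac²: 3/8·1/9 + 1/8·1/3 = 1/12 ✓
b·A²c: 1/8·1/3 = 1/24 ✓; 4 stages ⇒ order 4.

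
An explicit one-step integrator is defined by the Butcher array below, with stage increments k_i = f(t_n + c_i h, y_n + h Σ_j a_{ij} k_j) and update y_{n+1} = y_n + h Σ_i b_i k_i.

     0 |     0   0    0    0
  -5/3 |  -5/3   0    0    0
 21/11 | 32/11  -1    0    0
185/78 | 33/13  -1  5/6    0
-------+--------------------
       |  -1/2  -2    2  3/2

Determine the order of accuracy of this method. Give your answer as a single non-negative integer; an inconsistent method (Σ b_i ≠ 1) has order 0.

b = (-1/2, -2, 2, 3/2)
c = (0, -5/3, 21/11, 185/78)
Ac = (0, 0, 5/3, 215/66)
Σ b_i: (-1/2)·1 + (-2)·1 + 2·1 + 3/2·1 = 1 ✓
b·c: (-2)·(-5/3) + 2·21/11 + 3/2·185/78 = 18377/1716 ≠ 1/2 ⇒ order 1.

1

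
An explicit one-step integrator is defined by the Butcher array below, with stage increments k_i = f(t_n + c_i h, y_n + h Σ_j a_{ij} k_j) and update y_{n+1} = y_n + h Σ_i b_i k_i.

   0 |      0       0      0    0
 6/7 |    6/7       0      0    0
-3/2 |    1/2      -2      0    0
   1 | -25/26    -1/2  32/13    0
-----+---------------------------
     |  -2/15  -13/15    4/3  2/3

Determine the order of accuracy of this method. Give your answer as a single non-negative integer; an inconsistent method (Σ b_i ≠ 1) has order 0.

b = (-2/15, -13/15, 4/3, 2/3)
c = (0, 6/7, -3/2, 1)
Ac = (0, 0, -12/7, -375/91)
Σ b_i: (-2/15)·1 + (-13/15)·1 + 4/3·1 + 2/3·1 = 1 ✓
b·c: (-13/15)·6/7 + 4/3·(-3/2) + 2/3·1 = -218/105 ≠ 1/2 ⇒ order 1.

1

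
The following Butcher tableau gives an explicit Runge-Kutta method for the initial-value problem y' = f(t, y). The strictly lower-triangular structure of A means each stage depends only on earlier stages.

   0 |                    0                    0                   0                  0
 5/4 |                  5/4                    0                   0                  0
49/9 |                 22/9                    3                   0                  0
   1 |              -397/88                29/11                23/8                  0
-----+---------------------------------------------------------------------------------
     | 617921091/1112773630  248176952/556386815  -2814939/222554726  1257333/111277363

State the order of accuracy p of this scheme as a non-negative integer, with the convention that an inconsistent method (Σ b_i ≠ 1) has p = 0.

3

b = (617921091/1112773630, 248176952/556386815, -2814939/222554726, 1257333/111277363)
c = (0, 5/4, 49/9, 1)
Ac = (0, 0, 15/4, 15007/792)
Σ b_i: 617921091/1112773630·1 + 248176952/556386815·1 + (-2814939/222554726)·1 + 1257333/111277363·1 = 1 ✓
b·c: 248176952/556386815·5/4 + (-2814939/222554726)·49/9 + 1257333/111277363·1 = 1/2 ✓
b·c²: 248176952/556386815·25/16 + (-2814939/222554726)·2401/81 + 1257333/111277363·1 = 1/3 ✓
b·Ac: (-2814939/222554726)·15/4 + 1257333/111277363·15007/792 = 1/6 ✓
b·c³: 248176952/556386815·125/64 + (-2814939/222554726)·117649/729 + 1257333/111277363·1 = -27851412919/24035910408 ≠ 1/4 ⇒ order 3.
b·(c∘Ac): (-2814939/222554726)·245/12 + 1257333/111277363·15007/792 = -29469587/667664178 ≠ 1/8
b·Ac²: (-2814939/222554726)·75/16 + 1257333/111277363·1273631/14256 = 91352977987/96143641632 ≠ 1/12
b·A²c: 1257333/111277363·345/32 = 433779885/3560875616 ≠ 1/24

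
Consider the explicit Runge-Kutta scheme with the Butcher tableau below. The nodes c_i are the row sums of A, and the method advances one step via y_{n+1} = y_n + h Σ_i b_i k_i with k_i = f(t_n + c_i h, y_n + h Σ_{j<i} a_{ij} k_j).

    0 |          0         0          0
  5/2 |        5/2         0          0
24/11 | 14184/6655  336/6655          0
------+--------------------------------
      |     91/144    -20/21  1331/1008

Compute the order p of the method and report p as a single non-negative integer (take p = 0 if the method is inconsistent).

b = (91/144, -20/21, 1331/1008)
c = (0, 5/2, 24/11)
Ac = (0, 0, 168/1331)
Σ b_i: 91/144·1 + (-20/21)·1 + 1331/1008·1 = 1 ✓
b·c: (-20/21)·5/2 + 1331/1008·24/11 = 1/2 ✓
b·c²: (-20/21)·25/4 + 1331/1008·576/121 = 1/3 ✓
b·Ac: 1331/1008·168/1331 = 1/6 ✓; 3 stages ⇒ order 3.

3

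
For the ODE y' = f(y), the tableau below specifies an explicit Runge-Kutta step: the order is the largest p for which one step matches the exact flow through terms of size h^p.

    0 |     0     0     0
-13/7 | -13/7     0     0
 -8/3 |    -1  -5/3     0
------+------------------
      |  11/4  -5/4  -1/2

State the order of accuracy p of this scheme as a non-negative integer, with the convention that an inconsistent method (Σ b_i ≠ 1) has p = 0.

1

b = (11/4, -5/4, -1/2)
c = (0, -13/7, -8/3)
Ac = (0, 0, 65/21)
Σ b_i: 11/4·1 + (-5/4)·1 + (-1/2)·1 = 1 ✓
b·c: (-5/4)·(-13/7) + (-1/2)·(-8/3) = 307/84 ≠ 1/2 ⇒ order 1.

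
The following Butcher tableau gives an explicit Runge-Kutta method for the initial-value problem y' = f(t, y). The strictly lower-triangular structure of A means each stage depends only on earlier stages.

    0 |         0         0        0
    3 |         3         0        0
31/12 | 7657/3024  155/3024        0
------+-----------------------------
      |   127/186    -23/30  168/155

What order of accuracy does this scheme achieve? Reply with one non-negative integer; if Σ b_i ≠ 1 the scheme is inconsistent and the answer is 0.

3

b = (127/186, -23/30, 168/155)
c = (0, 3, 31/12)
Ac = (0, 0, 155/1008)
Σ b_i: 127/186·1 + (-23/30)·1 + 168/155·1 = 1 ✓
b·c: (-23/30)·3 + 168/155·31/12 = 1/2 ✓
b·c²: (-23/30)·9 + 168/155·961/144 = 1/3 ✓
b·Ac: 168/155·155/1008 = 1/6 ✓; 3 stages ⇒ order 3.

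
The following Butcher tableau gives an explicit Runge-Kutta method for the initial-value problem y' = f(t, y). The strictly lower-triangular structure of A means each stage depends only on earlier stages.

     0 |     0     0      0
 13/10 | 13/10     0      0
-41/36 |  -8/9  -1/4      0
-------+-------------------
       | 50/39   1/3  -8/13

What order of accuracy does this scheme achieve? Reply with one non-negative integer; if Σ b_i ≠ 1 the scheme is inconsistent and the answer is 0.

b = (50/39, 1/3, -8/13)
c = (0, 13/10, -41/36)
Ac = (0, 0, -13/40)
Σ b_i: 50/39·1 + 1/3·1 + (-8/13)·1 = 1 ✓
b·c: 1/3·13/10 + (-8/13)·(-41/36) = 1327/1170 ≠ 1/2 ⇒ order 1.

1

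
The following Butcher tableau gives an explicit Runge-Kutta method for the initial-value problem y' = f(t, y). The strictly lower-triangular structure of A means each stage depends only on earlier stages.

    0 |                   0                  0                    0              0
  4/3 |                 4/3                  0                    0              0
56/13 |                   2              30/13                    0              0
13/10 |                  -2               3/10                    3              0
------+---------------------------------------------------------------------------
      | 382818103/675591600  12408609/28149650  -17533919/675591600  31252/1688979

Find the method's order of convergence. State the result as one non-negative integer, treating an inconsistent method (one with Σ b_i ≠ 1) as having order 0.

b = (382818103/675591600, 12408609/28149650, -17533919/675591600, 31252/1688979)
c = (0, 4/3, 56/13, 13/10)
Ac = (0, 0, 40/13, 866/65)
Σ b_i: 382818103/675591600·1 + 12408609/28149650·1 + (-17533919/675591600)·1 + 31252/1688979·1 = 1 ✓
b·c: 12408609/28149650·4/3 + (-17533919/675591600)·56/13 + 31252/1688979·13/10 = 1/2 ✓
b·c²: 12408609/28149650·16/9 + (-17533919/675591600)·3136/169 + 31252/1688979·169/100 = 1/3 ✓
b·Ac: (-17533919/675591600)·40/13 + 31252/1688979·866/65 = 1/6 ✓
b·c³: 12408609/28149650·64/27 + (-17533919/675591600)·175616/2197 + 31252/1688979·2197/1000 = -16287083521/16467545250 ≠ 1/4 ⇒ order 3.
b·(c∘Ac): (-17533919/675591600)·2240/169 + 31252/1688979·433/25 = -331008/14074825 ≠ 1/8
b·Ac²: (-17533919/675591600)·160/39 + 31252/1688979·142472/2535 = 61486970/65870181 ≠ 1/12
b·A²c: 31252/1688979·120/13 = 96160/562993 ≠ 1/24

3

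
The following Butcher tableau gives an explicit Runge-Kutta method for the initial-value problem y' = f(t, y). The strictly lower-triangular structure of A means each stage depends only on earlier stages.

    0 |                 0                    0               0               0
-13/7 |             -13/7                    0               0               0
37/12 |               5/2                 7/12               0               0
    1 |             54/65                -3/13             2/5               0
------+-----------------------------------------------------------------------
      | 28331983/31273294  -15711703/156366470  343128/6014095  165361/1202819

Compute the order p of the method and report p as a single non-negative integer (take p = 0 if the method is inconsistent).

b = (28331983/31273294, -15711703/156366470, 343128/6014095, 165361/1202819)
c = (0, -13/7, 37/12, 1)
Ac = (0, 0, -13/12, 349/210)
Σ b_i: 28331983/31273294·1 + (-15711703/156366470)·1 + 343128/6014095·1 + 165361/1202819·1 = 1 ✓
b·c: (-15711703/156366470)·(-13/7) + 343128/6014095·37/12 + 165361/1202819·1 = 1/2 ✓
b·c²: (-15711703/156366470)·169/49 + 343128/6014095·1369/144 + 165361/1202819·1 = 1/3 ✓
b·Ac: 343128/6014095·(-13/12) + 165361/1202819·349/210 = 1/6 ✓
b·c³: (-15711703/156366470)·(-2197/343) + 343128/6014095·50653/1728 + 165361/1202819·1 = 1487365531/606220776 ≠ 1/4 ⇒ order 3.
b·(c∘Ac): 343128/6014095·(-481/144) + 165361/1202819·349/210 = 136757/3608457 ≠ 1/8
b·Ac²: 343128/6014095·169/84 + 165361/1202819·53041/17640 = 320183867/606220776 ≠ 1/12
b·A²c: 165361/1202819·(-13/30) = -2149693/36084570 ≠ 1/24

3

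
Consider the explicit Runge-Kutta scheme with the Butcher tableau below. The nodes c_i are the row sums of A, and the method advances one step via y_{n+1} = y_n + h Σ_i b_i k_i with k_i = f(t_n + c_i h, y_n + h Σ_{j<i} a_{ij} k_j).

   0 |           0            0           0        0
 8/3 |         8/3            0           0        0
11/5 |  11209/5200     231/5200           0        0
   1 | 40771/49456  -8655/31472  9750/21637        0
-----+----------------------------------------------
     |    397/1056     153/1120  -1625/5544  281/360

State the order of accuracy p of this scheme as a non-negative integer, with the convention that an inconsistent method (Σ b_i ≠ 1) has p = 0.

b = (397/1056, 153/1120, -1625/5544, 281/360)
c = (0, 8/3, 11/5, 1)
Ac = (0, 0, 77/650, 145/562)
Σ b_i: 397/1056·1 + 153/1120·1 + (-1625/5544)·1 + 281/360·1 = 1 ✓
b·c: 153/1120·8/3 + (-1625/5544)·11/5 + 281/360·1 = 1/2 ✓
b·c²: 153/1120·64/9 + (-1625/5544)·121/25 + 281/360·1 = 1/3 ✓
b·Ac: (-1625/5544)·77/650 + 281/360·145/562 = 1/6 ✓
b·c³: 153/1120·512/27 + (-1625/5544)·1331/125 + 281/360·1 = 1/4 ✓
b·(c∘Ac): (-1625/5544)·847/3250 + 281/360·145/562 = 1/8 ✓
b·Ac²: (-1625/5544)·308/975 + 281/360·190/843 = 1/12 ✓
b·A²c: 281/360·15/281 = 1/24 ✓; 4 stages ⇒ order 4.

4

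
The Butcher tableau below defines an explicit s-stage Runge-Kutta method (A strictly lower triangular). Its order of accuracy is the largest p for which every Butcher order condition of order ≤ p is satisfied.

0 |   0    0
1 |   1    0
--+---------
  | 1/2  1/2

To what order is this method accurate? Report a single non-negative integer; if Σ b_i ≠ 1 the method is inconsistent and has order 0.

b = (1/2, 1/2)
c = (0, 1)
Σ b_i: 1/2·1 + 1/2·1 = 1 ✓
b·c: 1/2·1 = 1/2 ✓; 2 stages ⇒ order 2.

2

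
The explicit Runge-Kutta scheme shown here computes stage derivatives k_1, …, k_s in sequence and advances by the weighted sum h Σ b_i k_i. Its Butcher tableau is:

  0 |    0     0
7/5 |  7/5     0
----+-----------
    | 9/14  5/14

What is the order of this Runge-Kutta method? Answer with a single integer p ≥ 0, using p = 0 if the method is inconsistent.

2

b = (9/14, 5/14)
c = (0, 7/5)
Σ b_i: 9/14·1 + 5/14·1 = 1 ✓
b·c: 5/14·7/5 = 1/2 ✓; 2 stages ⇒ order 2.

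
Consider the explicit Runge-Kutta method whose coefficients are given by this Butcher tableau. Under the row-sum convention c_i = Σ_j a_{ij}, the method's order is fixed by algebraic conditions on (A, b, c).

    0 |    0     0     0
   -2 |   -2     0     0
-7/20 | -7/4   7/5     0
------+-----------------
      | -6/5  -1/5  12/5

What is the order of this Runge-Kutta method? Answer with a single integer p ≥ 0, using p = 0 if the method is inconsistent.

b = (-6/5, -1/5, 12/5)
c = (0, -2, -7/20)
Ac = (0, 0, -14/5)
Σ b_i: (-6/5)·1 + (-1/5)·1 + 12/5·1 = 1 ✓
b·c: (-1/5)·(-2) + 12/5·(-7/20) = -11/25 ≠ 1/2 ⇒ order 1.

1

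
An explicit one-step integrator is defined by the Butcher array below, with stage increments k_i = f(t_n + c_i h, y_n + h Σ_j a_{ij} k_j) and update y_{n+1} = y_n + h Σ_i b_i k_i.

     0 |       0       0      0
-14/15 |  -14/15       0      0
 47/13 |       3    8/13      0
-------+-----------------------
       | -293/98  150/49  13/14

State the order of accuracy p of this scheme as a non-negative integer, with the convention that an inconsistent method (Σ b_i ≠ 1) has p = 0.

2

b = (-293/98, 150/49, 13/14)
c = (0, -14/15, 47/13)
Ac = (0, 0, -112/195)
Σ b_i: (-293/98)·1 + 150/49·1 + 13/14·1 = 1 ✓
b·c: 150/49·(-14/15) + 13/14·47/13 = 1/2 ✓
b·c²: 150/49·196/225 + 13/14·2209/169 = 8083/546 ≠ 1/3 ⇒ order 2.
b·Ac: 13/14·(-112/195) = -8/15 ≠ 1/6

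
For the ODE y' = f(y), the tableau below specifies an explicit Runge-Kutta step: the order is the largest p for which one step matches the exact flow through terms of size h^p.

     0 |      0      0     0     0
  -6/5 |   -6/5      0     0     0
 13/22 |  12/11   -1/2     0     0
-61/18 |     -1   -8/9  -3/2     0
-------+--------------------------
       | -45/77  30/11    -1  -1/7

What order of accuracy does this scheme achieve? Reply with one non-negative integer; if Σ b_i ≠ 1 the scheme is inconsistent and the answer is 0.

b = (-45/77, 30/11, -1, -1/7)
c = (0, -6/5, 13/22, -61/18)
Ac = (0, 0, 3/5, 119/660)
Σ b_i: (-45/77)·1 + 30/11·1 + (-1)·1 + (-1/7)·1 = 1 ✓
b·c: 30/11·(-6/5) + (-1)·13/22 + (-1/7)·(-61/18) = -2342/693 ≠ 1/2 ⇒ order 1.

1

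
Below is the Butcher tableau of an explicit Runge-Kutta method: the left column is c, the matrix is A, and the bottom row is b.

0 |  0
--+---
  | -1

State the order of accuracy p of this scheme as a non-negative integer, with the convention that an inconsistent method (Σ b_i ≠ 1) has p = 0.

b = (-1)
c = (0)
Σ b_i: (-1)·1 = -1 ≠ 1 ⇒ order 0.

0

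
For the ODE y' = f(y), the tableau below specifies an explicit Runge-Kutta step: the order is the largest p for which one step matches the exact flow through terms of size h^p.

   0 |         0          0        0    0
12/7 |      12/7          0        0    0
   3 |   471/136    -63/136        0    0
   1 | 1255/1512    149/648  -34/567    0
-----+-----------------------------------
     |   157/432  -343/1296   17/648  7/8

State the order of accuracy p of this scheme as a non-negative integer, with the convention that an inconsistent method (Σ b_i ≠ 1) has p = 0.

4

b = (157/432, -343/1296, 17/648, 7/8)
c = (0, 12/7, 3, 1)
Ac = (0, 0, -27/34, 3/14)
Σ b_i: 157/432·1 + (-343/1296)·1 + 17/648·1 + 7/8·1 = 1 ✓
b·c: (-343/1296)·12/7 + 17/648·3 + 7/8·1 = 1/2 ✓
b·c²: (-343/1296)·144/49 + 17/648·9 + 7/8·1 = 1/3 ✓
b·Ac: 17/648·(-27/34) + 7/8·3/14 = 1/6 ✓
b·c³: (-343/1296)·1728/343 + 17/648·27 + 7/8·1 = 1/4 ✓
b·(c∘Ac): 17/648·(-81/34) + 7/8·3/14 = 1/8 ✓
b·Ac²: 17/648·(-162/119) + 7/8·20/147 = 1/12 ✓
b·A²c: 7/8·1/21 = 1/24 ✓; 4 stages ⇒ order 4.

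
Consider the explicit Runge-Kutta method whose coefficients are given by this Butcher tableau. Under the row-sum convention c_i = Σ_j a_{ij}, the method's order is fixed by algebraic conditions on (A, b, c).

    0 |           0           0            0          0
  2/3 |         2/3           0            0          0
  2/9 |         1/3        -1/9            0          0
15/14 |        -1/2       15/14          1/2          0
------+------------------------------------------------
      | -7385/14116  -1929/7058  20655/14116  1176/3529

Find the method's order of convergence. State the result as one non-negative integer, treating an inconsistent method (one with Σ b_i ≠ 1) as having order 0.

b = (-7385/14116, -1929/7058, 20655/14116, 1176/3529)
c = (0, 2/3, 2/9, 15/14)
Ac = (0, 0, -2/27, 52/63)
Σ b_i: (-7385/14116)·1 + (-1929/7058)·1 + 20655/14116·1 + 1176/3529·1 = 1 ✓
b·c: (-1929/7058)·2/3 + 20655/14116·2/9 + 1176/3529·15/14 = 1/2 ✓
b·c²: (-1929/7058)·4/9 + 20655/14116·4/81 + 1176/3529·225/196 = 1/3 ✓
b·Ac: 20655/14116·(-2/27) + 1176/3529·52/63 = 1/6 ✓
b·c³: (-1929/7058)·8/27 + 20655/14116·8/729 + 1176/3529·3375/2744 = 76691/222327 ≠ 1/4 ⇒ order 3.
b·(c∘Ac): 20655/14116·(-4/243) + 1176/3529·130/147 = 955/3529 ≠ 1/8
b·Ac²: 20655/14116·(-4/81) + 1176/3529·284/567 = 9019/95283 ≠ 1/12
b·A²c: 1176/3529·(-1/27) = -392/31761 ≠ 1/24

3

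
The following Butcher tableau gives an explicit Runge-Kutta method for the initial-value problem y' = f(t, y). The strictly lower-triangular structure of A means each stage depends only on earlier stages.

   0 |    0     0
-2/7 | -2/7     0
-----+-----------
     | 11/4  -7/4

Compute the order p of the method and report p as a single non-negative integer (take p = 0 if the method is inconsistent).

2

b = (11/4, -7/4)
c = (0, -2/7)
Σ b_i: 11/4·1 + (-7/4)·1 = 1 ✓
b·c: (-7/4)·(-2/7) = 1/2 ✓; 2 stages ⇒ order 2.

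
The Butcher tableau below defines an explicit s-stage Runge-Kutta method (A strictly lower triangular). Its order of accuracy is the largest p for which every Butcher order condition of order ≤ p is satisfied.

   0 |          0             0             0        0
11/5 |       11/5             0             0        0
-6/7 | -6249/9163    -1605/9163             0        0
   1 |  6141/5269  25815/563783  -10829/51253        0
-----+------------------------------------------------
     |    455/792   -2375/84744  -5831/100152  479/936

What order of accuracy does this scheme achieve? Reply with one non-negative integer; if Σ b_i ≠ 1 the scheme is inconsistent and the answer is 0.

b = (455/792, -2375/84744, -5831/100152, 479/936)
c = (0, 11/5, -6/7, 1)
Ac = (0, 0, -321/833, 135/479)
Σ b_i: 455/792·1 + (-2375/84744)·1 + (-5831/100152)·1 + 479/936·1 = 1 ✓
b·c: (-2375/84744)·11/5 + (-5831/100152)·(-6/7) + 479/936·1 = 1/2 ✓
b·c²: (-2375/84744)·121/25 + (-5831/100152)·36/49 + 479/936·1 = 1/3 ✓
b·Ac: (-5831/100152)·(-321/833) + 479/936·135/479 = 1/6 ✓
b·c³: (-2375/84744)·1331/125 + (-5831/100152)·(-216/343) + 479/936·1 = 1/4 ✓
b·(c∘Ac): (-5831/100152)·1926/5831 + 479/936·135/479 = 1/8 ✓
b·Ac²: (-5831/100152)·(-3531/4165) + 479/936·159/2395 = 1/12 ✓
b·A²c: 479/936·39/479 = 1/24 ✓; 4 stages ⇒ order 4.

4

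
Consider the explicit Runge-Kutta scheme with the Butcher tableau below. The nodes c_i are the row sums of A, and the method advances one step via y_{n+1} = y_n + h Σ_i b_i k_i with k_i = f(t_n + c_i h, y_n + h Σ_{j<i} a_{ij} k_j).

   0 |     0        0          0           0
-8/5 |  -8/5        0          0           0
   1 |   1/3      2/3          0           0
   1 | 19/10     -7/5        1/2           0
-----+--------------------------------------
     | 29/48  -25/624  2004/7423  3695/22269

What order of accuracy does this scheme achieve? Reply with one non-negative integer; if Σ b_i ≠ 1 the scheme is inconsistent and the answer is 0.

b = (29/48, -25/624, 2004/7423, 3695/22269)
c = (0, -8/5, 1, 1)
Ac = (0, 0, -16/15, 137/50)
Σ b_i: 29/48·1 + (-25/624)·1 + 2004/7423·1 + 3695/22269·1 = 1 ✓
b·c: (-25/624)·(-8/5) + 2004/7423·1 + 3695/22269·1 = 1/2 ✓
b·c²: (-25/624)·64/25 + 2004/7423·1 + 3695/22269·1 = 1/3 ✓
b·Ac: 2004/7423·(-16/15) + 3695/22269·137/50 = 1/6 ✓
b·c³: (-25/624)·(-512/125) + 2004/7423·1 + 3695/22269·1 = 3/5 ≠ 1/4 ⇒ order 3.
b·(c∘Ac): 2004/7423·(-16/15) + 3695/22269·137/50 = 1/6 ≠ 1/8
b·Ac²: 2004/7423·128/75 + 3695/22269·(-771/250) = -291/5710 ≠ 1/12
b·A²c: 3695/22269·(-8/15) = -5912/66807 ≠ 1/24

3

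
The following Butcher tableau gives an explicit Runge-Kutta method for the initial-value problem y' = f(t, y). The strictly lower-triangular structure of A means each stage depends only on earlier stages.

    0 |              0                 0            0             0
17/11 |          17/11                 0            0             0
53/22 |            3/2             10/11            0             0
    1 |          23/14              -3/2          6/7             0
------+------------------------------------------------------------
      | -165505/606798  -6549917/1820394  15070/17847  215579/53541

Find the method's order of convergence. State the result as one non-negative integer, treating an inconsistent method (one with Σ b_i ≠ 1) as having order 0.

b = (-165505/606798, -6549917/1820394, 15070/17847, 215579/53541)
c = (0, 17/11, 53/22, 1)
Ac = (0, 0, 170/121, -39/154)
Σ b_i: (-165505/606798)·1 + (-6549917/1820394)·1 + 15070/17847·1 + 215579/53541·1 = 1 ✓
b·c: (-6549917/1820394)·17/11 + 15070/17847·53/22 + 215579/53541·1 = 1/2 ✓
b·c²: (-6549917/1820394)·289/121 + 15070/17847·2809/484 + 215579/53541·1 = 1/3 ✓
b·Ac: 15070/17847·170/121 + 215579/53541·(-39/154) = 1/6 ✓
b·c³: (-6549917/1820394)·4913/1331 + 15070/17847·148877/10648 + 215579/53541·1 = 22038035/8637948 ≠ 1/4 ⇒ order 3.
b·(c∘Ac): 15070/17847·4505/1331 + 215579/53541·(-39/154) = 7939729/4318974 ≠ 1/8
b·Ac²: 15070/17847·2890/1331 + 215579/53541·1179/847 = 16062521/2159487 ≠ 1/12
b·A²c: 215579/53541·1020/847 = 10470980/2159487 ≠ 1/24

3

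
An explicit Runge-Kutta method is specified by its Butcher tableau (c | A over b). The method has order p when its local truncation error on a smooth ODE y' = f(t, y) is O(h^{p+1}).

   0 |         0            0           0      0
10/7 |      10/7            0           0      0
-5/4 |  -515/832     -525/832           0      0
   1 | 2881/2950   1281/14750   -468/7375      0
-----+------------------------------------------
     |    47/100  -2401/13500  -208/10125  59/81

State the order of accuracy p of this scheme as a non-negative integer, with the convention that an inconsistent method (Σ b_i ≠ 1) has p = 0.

4

b = (47/100, -2401/13500, -208/10125, 59/81)
c = (0, 10/7, -5/4, 1)
Ac = (0, 0, -375/416, 12/59)
Σ b_i: 47/100·1 + (-2401/13500)·1 + (-208/10125)·1 + 59/81·1 = 1 ✓
b·c: (-2401/13500)·10/7 + (-208/10125)·(-5/4) + 59/81·1 = 1/2 ✓
b·c²: (-2401/13500)·100/49 + (-208/10125)·25/16 + 59/81·1 = 1/3 ✓
b·Ac: (-208/10125)·(-375/416) + 59/81·12/59 = 1/6 ✓
b·c³: (-2401/13500)·1000/343 + (-208/10125)·(-125/64) + 59/81·1 = 1/4 ✓
b·(c∘Ac): (-208/10125)·1875/1664 + 59/81·12/59 = 1/8 ✓
b·Ac²: (-208/10125)·(-1875/1456) + 59/81·129/1652 = 1/12 ✓
b·A²c: 59/81·27/472 = 1/24 ✓; 4 stages ⇒ order 4.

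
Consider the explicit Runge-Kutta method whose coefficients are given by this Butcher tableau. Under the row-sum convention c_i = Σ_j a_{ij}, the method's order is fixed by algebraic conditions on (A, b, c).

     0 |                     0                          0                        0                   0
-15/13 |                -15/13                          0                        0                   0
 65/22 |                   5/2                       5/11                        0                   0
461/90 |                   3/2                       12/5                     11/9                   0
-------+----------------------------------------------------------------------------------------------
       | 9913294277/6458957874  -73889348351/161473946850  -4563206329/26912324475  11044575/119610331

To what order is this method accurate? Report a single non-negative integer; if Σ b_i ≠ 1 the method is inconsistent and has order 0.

b = (9913294277/6458957874, -73889348351/161473946850, -4563206329/26912324475, 11044575/119610331)
c = (0, -15/13, 65/22, 461/90)
Ac = (0, 0, -75/143, 197/234)
Σ b_i: 9913294277/6458957874·1 + (-73889348351/161473946850)·1 + (-4563206329/26912324475)·1 + 11044575/119610331·1 = 1 ✓
b·c: (-73889348351/161473946850)·(-15/13) + (-4563206329/26912324475)·65/22 + 11044575/119610331·461/90 = 1/2 ✓
b·c²: (-73889348351/161473946850)·225/169 + (-4563206329/26912324475)·4225/484 + 11044575/119610331·212521/8100 = 1/3 ✓
b·Ac: (-4563206329/26912324475)·(-75/143) + 11044575/119610331·197/234 = 1/6 ✓
b·c³: (-73889348351/161473946850)·(-3375/2197) + (-4563206329/26912324475)·274625/10648 + 11044575/119610331·97972181/729000 = 60539640641837/6927232319865 ≠ 1/4 ⇒ order 3.
b·(c∘Ac): (-4563206329/26912324475)·(-375/242) + 11044575/119610331·90817/21060 = 36997525505/55977634908 ≠ 1/8
b·Ac²: (-4563206329/26912324475)·1125/1859 + 11044575/119610331·927865/66924 = 80568354215/68417109332 ≠ 1/12
b·A²c: 11044575/119610331·(-25/39) = -92038125/1554934303 ≠ 1/24

3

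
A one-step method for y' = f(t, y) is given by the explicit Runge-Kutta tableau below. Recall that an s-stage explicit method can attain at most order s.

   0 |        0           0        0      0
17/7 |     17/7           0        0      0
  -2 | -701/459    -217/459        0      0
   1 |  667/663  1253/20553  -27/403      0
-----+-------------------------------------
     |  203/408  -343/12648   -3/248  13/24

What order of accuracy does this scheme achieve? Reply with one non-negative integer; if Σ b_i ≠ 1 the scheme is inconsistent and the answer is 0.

b = (203/408, -343/12648, -3/248, 13/24)
c = (0, 17/7, -2, 1)
Ac = (0, 0, -31/27, 11/39)
Σ b_i: 203/408·1 + (-343/12648)·1 + (-3/248)·1 + 13/24·1 = 1 ✓
b·c: (-343/12648)·17/7 + (-3/248)·(-2) + 13/24·1 = 1/2 ✓
b·c²: (-343/12648)·289/49 + (-3/248)·4 + 13/24·1 = 1/3 ✓
b·Ac: (-3/248)·(-31/27) + 13/24·11/39 = 1/6 ✓
b·c³: (-343/12648)·4913/343 + (-3/248)·(-8) + 13/24·1 = 1/4 ✓
b·(c∘Ac): (-3/248)·62/27 + 13/24·11/39 = 1/8 ✓
b·Ac²: (-3/248)·(-527/189) + 13/24·25/273 = 1/12 ✓
b·A²c: 13/24·1/13 = 1/24 ✓; 4 stages ⇒ order 4.

4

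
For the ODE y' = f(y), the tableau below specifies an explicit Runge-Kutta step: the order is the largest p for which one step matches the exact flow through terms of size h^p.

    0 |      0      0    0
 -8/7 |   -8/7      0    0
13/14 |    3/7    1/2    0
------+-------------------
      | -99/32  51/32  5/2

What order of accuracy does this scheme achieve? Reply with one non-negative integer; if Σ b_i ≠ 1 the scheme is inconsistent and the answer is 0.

2

b = (-99/32, 51/32, 5/2)
c = (0, -8/7, 13/14)
Ac = (0, 0, -4/7)
Σ b_i: (-99/32)·1 + 51/32·1 + 5/2·1 = 1 ✓
b·c: 51/32·(-8/7) + 5/2·13/14 = 1/2 ✓
b·c²: 51/32·64/49 + 5/2·169/196 = 1661/392 ≠ 1/3 ⇒ order 2.
b·Ac: 5/2·(-4/7) = -10/7 ≠ 1/6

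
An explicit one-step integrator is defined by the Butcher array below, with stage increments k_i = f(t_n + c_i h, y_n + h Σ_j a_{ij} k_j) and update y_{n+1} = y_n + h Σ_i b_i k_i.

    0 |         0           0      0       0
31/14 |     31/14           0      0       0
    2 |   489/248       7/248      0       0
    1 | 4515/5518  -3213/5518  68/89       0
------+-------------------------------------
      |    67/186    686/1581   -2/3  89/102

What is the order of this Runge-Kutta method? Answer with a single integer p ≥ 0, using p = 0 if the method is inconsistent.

4

b = (67/186, 686/1581, -2/3, 89/102)
c = (0, 31/14, 2, 1)
Ac = (0, 0, 1/16, 85/356)
Σ b_i: 67/186·1 + 686/1581·1 + (-2/3)·1 + 89/102·1 = 1 ✓
b·c: 686/1581·31/14 + (-2/3)·2 + 89/102·1 = 1/2 ✓
b·c²: 686/1581·961/196 + (-2/3)·4 + 89/102·1 = 1/3 ✓
b·Ac: (-2/3)·1/16 + 89/102·85/356 = 1/6 ✓
b·c³: 686/1581·29791/2744 + (-2/3)·8 + 89/102·1 = 1/4 ✓
b·(c∘Ac): (-2/3)·1/8 + 89/102·85/356 = 1/8 ✓
b·Ac²: (-2/3)·31/224 + 89/102·1003/4984 = 1/12 ✓
b·A²c: 89/102·17/356 = 1/24 ✓; 4 stages ⇒ order 4.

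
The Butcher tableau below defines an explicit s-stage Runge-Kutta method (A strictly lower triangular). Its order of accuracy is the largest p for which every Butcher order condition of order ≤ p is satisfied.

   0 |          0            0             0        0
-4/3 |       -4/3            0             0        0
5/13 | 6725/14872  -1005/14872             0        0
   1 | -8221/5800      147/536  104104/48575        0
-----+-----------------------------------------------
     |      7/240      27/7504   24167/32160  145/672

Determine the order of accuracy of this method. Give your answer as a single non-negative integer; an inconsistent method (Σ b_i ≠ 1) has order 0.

b = (7/240, 27/7504, 24167/32160, 145/672)
c = (0, -4/3, 5/13, 1)
Ac = (0, 0, 335/3718, 133/290)
Σ b_i: 7/240·1 + 27/7504·1 + 24167/32160·1 + 145/672·1 = 1 ✓
b·c: 27/7504·(-4/3) + 24167/32160·5/13 + 145/672·1 = 1/2 ✓
b·c²: 27/7504·16/9 + 24167/32160·25/169 + 145/672·1 = 1/3 ✓
b·Ac: 24167/32160·335/3718 + 145/672·133/290 = 1/6 ✓
b·c³: 27/7504·(-64/27) + 24167/32160·125/2197 + 145/672·1 = 1/4 ✓
b·(c∘Ac): 24167/32160·1675/48334 + 145/672·133/290 = 1/8 ✓
b·Ac²: 24167/32160·(-670/5577) + 145/672·70/87 = 1/12 ✓
b·A²c: 145/672·28/145 = 1/24 ✓; 4 stages ⇒ order 4.

4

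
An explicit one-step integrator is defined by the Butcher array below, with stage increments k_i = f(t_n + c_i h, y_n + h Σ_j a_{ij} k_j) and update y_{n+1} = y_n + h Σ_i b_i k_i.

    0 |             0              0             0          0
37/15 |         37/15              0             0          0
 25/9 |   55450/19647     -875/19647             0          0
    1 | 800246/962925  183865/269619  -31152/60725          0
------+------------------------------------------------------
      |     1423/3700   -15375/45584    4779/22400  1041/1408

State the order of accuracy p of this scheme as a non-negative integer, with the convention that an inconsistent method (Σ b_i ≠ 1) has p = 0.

b = (1423/3700, -15375/45584, 4779/22400, 1041/1408)
c = (0, 37/15, 25/9, 1)
Ac = (0, 0, -175/1593, 803/3123)
Σ b_i: 1423/3700·1 + (-15375/45584)·1 + 4779/22400·1 + 1041/1408·1 = 1 ✓
b·c: (-15375/45584)·37/15 + 4779/22400·25/9 + 1041/1408·1 = 1/2 ✓
b·c²: (-15375/45584)·1369/225 + 4779/22400·625/81 + 1041/1408·1 = 1/3 ✓
b·Ac: 4779/22400·(-175/1593) + 1041/1408·803/3123 = 1/6 ✓
b·c³: (-15375/45584)·50653/3375 + 4779/22400·15625/729 + 1041/1408·1 = 1/4 ✓
b·(c∘Ac): 4779/22400·(-4375/14337) + 1041/1408·803/3123 = 1/8 ✓
b·Ac²: 4779/22400·(-1295/4779) + 1041/1408·2981/15615 = 1/12 ✓
b·A²c: 1041/1408·176/3123 = 1/24 ✓; 4 stages ⇒ order 4.

4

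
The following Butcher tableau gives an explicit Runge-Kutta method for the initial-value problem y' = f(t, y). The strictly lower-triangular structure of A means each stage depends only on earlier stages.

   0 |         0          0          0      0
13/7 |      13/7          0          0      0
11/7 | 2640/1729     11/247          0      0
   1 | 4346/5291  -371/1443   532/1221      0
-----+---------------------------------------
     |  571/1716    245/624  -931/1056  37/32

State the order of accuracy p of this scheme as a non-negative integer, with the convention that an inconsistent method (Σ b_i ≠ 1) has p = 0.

b = (571/1716, 245/624, -931/1056, 37/32)
c = (0, 13/7, 11/7, 1)
Ac = (0, 0, 11/133, 23/111)
Σ b_i: 571/1716·1 + 245/624·1 + (-931/1056)·1 + 37/32·1 = 1 ✓
b·c: 245/624·13/7 + (-931/1056)·11/7 + 37/32·1 = 1/2 ✓
b·c²: 245/624·169/49 + (-931/1056)·121/49 + 37/32·1 = 1/3 ✓
b·Ac: (-931/1056)·11/133 + 37/32·23/111 = 1/6 ✓
b·c³: 245/624·2197/343 + (-931/1056)·1331/343 + 37/32·1 = 1/4 ✓
b·(c∘Ac): (-931/1056)·121/931 + 37/32·23/111 = 1/8 ✓
b·Ac²: (-931/1056)·143/931 + 37/32·7/37 = 1/12 ✓
b·A²c: 37/32·4/111 = 1/24 ✓; 4 stages ⇒ order 4.

4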